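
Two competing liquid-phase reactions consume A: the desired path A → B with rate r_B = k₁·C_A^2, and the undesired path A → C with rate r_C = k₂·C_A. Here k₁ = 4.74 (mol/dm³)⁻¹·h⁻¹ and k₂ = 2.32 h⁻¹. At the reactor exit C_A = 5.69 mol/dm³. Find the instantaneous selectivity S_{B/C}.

S_{B/C} = r_B/r_C = (k₁·C_A^2)/(k₂·C_A) = (k₁/k₂)·C_A.
= (4.74×5.690^2) / (2.32×5.690) = 153.5/13.20 = 11.6.
Since the desired path is higher order in A, keeping C_A high (PFR or concentrated feed) favours B.

11.6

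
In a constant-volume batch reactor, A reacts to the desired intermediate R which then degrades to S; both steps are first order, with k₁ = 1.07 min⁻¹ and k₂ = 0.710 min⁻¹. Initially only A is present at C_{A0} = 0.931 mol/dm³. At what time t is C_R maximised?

The intermediate peaks when r₁ = r₂, i.e. k₁e^(−k₁t) = k₂e^(−k₂t), giving t_opt = ln(k₂/k₁)/(k₂−k₁).
= ln(0.710/1.07)/(0.710−1.07) = ln(0.6636)/-0.3600 = -0.4101/-0.3600 = 1.14 min.

1.14 min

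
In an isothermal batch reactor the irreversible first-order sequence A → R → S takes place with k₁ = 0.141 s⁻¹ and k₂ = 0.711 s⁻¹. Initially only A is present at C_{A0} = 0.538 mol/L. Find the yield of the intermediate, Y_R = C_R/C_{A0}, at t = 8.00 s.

For first-order series with pure A initially, C_R(t) = k₁C_{A0}/(k₂−k₁)·(e^(−k₁t) − e^(−k₂t)).
e^(−k₁t) = e^(−0.141×8.00) = e^(−1.128) = 0.3237; e^(−k₂t) = e^(−5.688) = 0.003386.
C_R = 0.141×0.538/(0.711−0.141) × (0.3237−0.003386) = 0.1331×0.3203 = 0.04263 mol/L.
Y_R = C_R/C_{A0} = 0.04263/0.538 = 0.0792.

0.0792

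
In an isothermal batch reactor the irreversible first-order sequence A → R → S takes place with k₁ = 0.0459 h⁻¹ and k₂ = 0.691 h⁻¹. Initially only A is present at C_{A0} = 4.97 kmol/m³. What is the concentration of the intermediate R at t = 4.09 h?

0.272 kmol/m³

Solving the coupled first-order balances gives C_R(t) = [k₁/(k₂−k₁)]·C_{A0}·(e^(−k₁t) − e^(−k₂t)).
e^(−k₁t) = e^(−0.0459×4.09) = e^(−0.1877) = 0.8288; e^(−k₂t) = e^(−2.826) = 0.05924.
C_R = 0.0459×4.97/(0.691−0.0459) × (0.8288−0.05924) = 0.3536×0.7696 = 0.2721 kmol/m³.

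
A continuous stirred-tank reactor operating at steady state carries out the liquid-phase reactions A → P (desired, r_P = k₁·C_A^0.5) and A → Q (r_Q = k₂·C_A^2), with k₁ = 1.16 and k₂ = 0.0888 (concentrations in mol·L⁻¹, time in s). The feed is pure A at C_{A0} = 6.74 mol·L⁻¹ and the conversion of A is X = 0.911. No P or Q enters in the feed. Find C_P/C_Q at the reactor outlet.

28.1

Exit C_A = C_{A0}(1−X) = 6.74×0.0890 = 0.5999 mol·L⁻¹.
In a CSTR the entire volume is at exit conditions, so r_P = 1.16×0.5999^0.5 = 0.8984 and r_Q = 0.0888×0.5999^2 = 0.03195.
Overall selectivity = C_P/C_Q = r_Pτ/(r_Qτ) = r_P/r_Q = 28.1.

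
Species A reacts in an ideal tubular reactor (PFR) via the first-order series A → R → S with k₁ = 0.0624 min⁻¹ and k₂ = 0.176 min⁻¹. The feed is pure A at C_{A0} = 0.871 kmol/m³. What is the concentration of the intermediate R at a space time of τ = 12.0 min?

0.168 kmol/m³

The intermediate concentration in a first-order A→B→C sequence is C_R = k₁C_{A0}(e^(−k₁τ) − e^(−k₂τ))/(k₂−k₁).
e^(−k₁τ) = e^(−0.0624×12.0) = e^(−0.7488) = 0.4729; e^(−k₂τ) = e^(−2.112) = 0.1210.
C_R = 0.0624×0.871/(0.176−0.0624) × (0.4729−0.1210) = 0.4784×0.3519 = 0.1684 kmol/m³.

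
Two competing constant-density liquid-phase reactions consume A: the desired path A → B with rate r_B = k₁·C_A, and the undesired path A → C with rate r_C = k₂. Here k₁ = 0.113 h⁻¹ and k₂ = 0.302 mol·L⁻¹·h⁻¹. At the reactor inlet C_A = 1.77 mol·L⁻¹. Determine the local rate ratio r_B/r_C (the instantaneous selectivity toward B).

S_{B/C} = r_B/r_C = (k₁·C_A)/(k₂) = (k₁/k₂)·C_A.
= (0.113×1.770) / (0.302) = 0.2000/0.3020 = 0.662.

0.662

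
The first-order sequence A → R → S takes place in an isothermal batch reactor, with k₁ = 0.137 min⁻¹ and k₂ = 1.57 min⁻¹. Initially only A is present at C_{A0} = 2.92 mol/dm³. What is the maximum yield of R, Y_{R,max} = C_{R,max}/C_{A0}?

For a first-order series the maximum intermediate yield is C_{R,max}/C_{A0} = (k₁/k₂)^[k₂/(k₂−k₁)].
= (0.137/1.57)^(1.57/(1.57−0.137)) = (0.08726)^(1.096) = 0.06911.

0.0691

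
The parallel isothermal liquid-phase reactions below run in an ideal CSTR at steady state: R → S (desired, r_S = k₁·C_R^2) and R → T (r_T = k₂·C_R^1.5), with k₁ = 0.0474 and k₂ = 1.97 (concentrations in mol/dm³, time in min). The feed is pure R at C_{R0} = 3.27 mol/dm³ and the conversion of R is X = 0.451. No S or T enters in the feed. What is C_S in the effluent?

0.0461 mol/dm³

Exit C_R = C_{R0}(1−X) = 3.27×0.549 = 1.795 mol/dm³.
Rates in a CSTR are evaluated at the outlet concentration: r_S = 0.0474×1.795^2 = 0.1528, r_T = 1.97×1.795^1.5 = 4.739.
Fraction of consumed R going to S: r_S/(r_S+r_T) = 0.03123.
C_S = 0.03123·C_{R0}·X = 0.03123×3.27×0.451 = 0.0461 mol/dm³.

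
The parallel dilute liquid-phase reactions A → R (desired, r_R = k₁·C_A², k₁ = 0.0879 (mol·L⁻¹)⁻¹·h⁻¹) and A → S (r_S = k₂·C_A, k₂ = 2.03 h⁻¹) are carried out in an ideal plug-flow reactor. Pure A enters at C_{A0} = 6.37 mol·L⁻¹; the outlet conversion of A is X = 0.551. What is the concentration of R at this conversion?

0.581 mol·L⁻¹

C_A = C_{A0}(1−X) = 2.860 mol·L⁻¹.
Along a PFR/batch, dC_S/dC_A = −r_S/(r_R+r_S) = −k₂/(k₂+k₁·C_A).
Integrating from C_{A0} to C_A: C_S = (2.03/0.0879)·ln[(2.03+0.0879·6.37)/(2.03+0.0879·2.86)] = 23.09·ln(2.590/2.281) = 2.929 mol·L⁻¹.
Then C_R = (C_{A0}−C_A) − C_S = 3.510 − 2.929 = 0.5807 mol·L⁻¹.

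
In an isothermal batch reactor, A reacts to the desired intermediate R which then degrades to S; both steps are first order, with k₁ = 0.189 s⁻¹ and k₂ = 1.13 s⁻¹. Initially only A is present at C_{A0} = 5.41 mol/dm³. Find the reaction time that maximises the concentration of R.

For first-order series the maximum of C_R occurs at t_opt = ln(k₂/k₁)/(k₂−k₁).
= ln(1.13/0.189)/(1.13−0.189) = ln(5.979)/0.9410 = 1.788/0.9410 = 1.90 s.

1.90 s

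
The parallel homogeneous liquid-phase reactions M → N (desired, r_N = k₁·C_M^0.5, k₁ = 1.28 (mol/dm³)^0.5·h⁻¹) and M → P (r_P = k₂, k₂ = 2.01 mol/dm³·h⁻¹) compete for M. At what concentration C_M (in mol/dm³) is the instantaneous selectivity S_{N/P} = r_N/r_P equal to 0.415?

0.425 mol/dm³

S_{N/P} = (k₁/k₂)·C_M^0.5 ⇒ C_M = (S·k₂/k₁)^(2).
= (0.415×2.01/1.28)^(2) = (0.6517)^(2) = 0.425 mol/dm³.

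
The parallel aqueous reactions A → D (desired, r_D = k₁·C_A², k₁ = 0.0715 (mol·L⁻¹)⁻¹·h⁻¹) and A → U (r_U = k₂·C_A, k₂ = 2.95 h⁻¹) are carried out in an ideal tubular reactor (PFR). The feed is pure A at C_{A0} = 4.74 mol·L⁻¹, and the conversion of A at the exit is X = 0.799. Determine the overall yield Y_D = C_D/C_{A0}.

C_A = C_{A0}(1−X) = 0.9527 mol·L⁻¹.
Along a PFR/batch, dC_U/dC_A = −r_U/(r_D+r_U) = −k₂/(k₂+k₁·C_A).
Integrating from C_{A0} to C_A: C_U = (2.95/0.0715)·ln[(2.95+0.0715·4.74)/(2.95+0.0715·0.953)] = 41.26·ln(3.289/3.018) = 3.545 mol·L⁻¹.
Then C_D = (C_{A0}−C_A) − C_U = 3.787 − 3.545 = 0.2422 mol·L⁻¹.
Y_D = C_D/C_{A0} = 0.2422/4.74 = 0.0511.

0.0511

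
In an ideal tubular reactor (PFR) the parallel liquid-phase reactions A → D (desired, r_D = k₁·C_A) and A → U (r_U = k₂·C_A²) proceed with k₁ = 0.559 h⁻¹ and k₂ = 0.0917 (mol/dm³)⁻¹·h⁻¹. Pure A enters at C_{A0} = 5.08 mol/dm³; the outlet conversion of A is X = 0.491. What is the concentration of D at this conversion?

C_A = C_{A0}(1−X) = 2.586 mol/dm³.
Along a PFR/batch, dC_D/dC_A = −r_D/(r_D+r_U) = −k₁/(k₁+k₂·C_A).
Integrating from C_{A0} to C_A: C_D = (0.559/0.0917)·ln[(0.559+0.0917·5.08)/(0.559+0.0917·2.59)] = 6.096·ln(1.025/0.7961) = 1.540 mol/dm³.

1.54 mol/dm³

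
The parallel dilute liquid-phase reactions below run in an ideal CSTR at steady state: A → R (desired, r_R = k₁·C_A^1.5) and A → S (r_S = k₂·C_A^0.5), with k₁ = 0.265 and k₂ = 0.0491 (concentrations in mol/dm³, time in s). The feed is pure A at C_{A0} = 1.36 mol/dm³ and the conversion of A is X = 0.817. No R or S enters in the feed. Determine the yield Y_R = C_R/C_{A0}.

Exit C_A = C_{A0}(1−X) = 1.36×0.183 = 0.2489 mol/dm³.
Rates in a CSTR are evaluated at the outlet concentration: r_R = 0.265×0.2489^1.5 = 0.03290, r_S = 0.0491×0.2489^0.5 = 0.02449.
Fraction of consumed A going to R: r_R/(r_R+r_S) = 0.5732.
C_R = 0.5732·C_{A0}·X = 0.5732×1.36×0.817 = 0.637 mol/dm³; Y_R = C_R/C_{A0} = 0.468.

0.468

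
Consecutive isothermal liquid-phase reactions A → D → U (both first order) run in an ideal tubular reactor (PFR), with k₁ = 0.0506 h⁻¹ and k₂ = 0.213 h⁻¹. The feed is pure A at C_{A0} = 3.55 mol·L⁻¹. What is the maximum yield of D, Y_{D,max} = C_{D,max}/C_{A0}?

For a first-order series the maximum intermediate yield is C_{D,max}/C_{A0} = (k₁/k₂)^[k₂/(k₂−k₁)].
= (0.0506/0.213)^(0.213/(0.213−0.0506)) = (0.2376)^(1.312) = 0.1518.

0.152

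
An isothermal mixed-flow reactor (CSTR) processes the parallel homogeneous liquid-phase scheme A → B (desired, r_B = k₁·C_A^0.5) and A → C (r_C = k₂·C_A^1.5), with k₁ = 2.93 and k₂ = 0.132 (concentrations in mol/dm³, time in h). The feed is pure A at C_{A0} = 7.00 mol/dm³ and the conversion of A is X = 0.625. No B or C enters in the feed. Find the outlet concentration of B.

Exit C_A = C_{A0}(1−X) = 7.00×0.375 = 2.625 mol/dm³.
In a CSTR the entire volume is at exit conditions, so r_B = 2.93×2.625^0.5 = 4.747 and r_C = 0.132×2.625^1.5 = 0.5614.
Fraction of consumed A going to B: r_B/(r_B+r_C) = 0.8942.
C_B = 0.8942·C_{A0}·X = 0.8942×7.00×0.625 = 3.91 mol/dm³.

3.91 mol/dm³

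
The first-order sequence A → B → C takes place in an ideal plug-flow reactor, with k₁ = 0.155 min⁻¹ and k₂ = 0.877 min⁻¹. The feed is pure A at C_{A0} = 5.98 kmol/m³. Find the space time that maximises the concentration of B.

2.40 min

For first-order series the maximum of C_B occurs at τ_opt = ln(k₂/k₁)/(k₂−k₁).
= ln(0.877/0.155)/(0.877−0.155) = ln(5.658)/0.7220 = 1.733/0.7220 = 2.40 min.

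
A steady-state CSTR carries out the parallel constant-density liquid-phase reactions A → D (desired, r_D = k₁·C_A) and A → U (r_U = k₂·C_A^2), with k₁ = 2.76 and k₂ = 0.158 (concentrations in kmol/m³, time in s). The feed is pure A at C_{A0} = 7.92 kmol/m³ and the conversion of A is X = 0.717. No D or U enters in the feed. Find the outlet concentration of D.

5.03 kmol/m³

Exit C_A = C_{A0}(1−X) = 7.92×0.283 = 2.241 kmol/m³.
In a CSTR the entire volume is at exit conditions, so r_D = 2.76×2.241 = 6.186 and r_U = 0.158×2.241^2 = 0.7937.
Fraction of consumed A going to D: r_D/(r_D+r_U) = 0.8863.
C_D = 0.8863·C_{A0}·X = 0.8863×7.92×0.717 = 5.03 kmol/m³.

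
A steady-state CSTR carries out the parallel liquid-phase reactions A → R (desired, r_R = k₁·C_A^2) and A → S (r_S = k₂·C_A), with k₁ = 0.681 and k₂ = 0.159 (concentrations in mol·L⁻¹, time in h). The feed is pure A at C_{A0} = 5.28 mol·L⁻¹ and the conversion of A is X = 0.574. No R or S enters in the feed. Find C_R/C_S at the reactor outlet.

9.63

Exit C_A = C_{A0}(1−X) = 5.28×0.426 = 2.249 mol·L⁻¹.
A CSTR operates uniformly at the exit composition, giving r_R = 3.445 and r_S = 0.3576 (each k·C_A^n at C_A = 2.249).
Overall selectivity = C_R/C_S = r_Rτ/(r_Sτ) = r_R/r_S = 9.63.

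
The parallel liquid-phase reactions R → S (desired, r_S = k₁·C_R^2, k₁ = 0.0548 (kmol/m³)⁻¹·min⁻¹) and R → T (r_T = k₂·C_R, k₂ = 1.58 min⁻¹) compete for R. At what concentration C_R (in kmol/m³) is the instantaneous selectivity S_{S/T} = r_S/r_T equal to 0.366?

10.6 kmol/m³

S_{S/T} = (k₁/k₂)·C_R ⇒ C_R = S·k₂/k₁.
= 0.366×1.58/0.0548 = 10.6 kmol/m³.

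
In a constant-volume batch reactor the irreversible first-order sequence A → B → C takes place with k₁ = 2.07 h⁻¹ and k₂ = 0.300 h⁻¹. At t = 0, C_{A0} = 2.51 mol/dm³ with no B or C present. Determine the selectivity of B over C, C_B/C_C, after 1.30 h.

The intermediate concentration in a first-order A→B→C sequence is C_B = k₁C_{A0}(e^(−k₁t) − e^(−k₂t))/(k₂−k₁).
e^(−k₁t) = e^(−2.07×1.30) = e^(−2.691) = 0.06781; e^(−k₂t) = e^(−0.3900) = 0.6771.
C_B = 2.07×2.51/(0.300−2.07) × (0.06781−0.6771) = (-2.935)×(-0.6092) = 1.788 mol/dm³.
C_A = C_{A0}e^(−k₁t) = 0.1702 mol/dm³, so C_C = C_{A0}−C_A−C_B = 0.5514 mol/dm³; C_B/C_C = 3.24.

3.24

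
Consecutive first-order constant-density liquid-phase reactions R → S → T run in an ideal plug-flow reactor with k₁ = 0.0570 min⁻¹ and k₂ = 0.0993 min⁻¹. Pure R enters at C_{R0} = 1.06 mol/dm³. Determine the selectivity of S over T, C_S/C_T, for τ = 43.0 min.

0.119

For first-order series with pure R initially, C_S(τ) = k₁C_{R0}/(k₂−k₁)·(e^(−k₁τ) − e^(−k₂τ)).
e^(−k₁τ) = e^(−0.0570×43.0) = e^(−2.451) = 0.08621; e^(−k₂τ) = e^(−4.270) = 0.01398.
C_S = 0.0570×1.06/(0.0993−0.0570) × (0.08621−0.01398) = 1.428×0.07222 = 0.1032 mol/dm³.
C_R = C_{R0}e^(−k₁τ) = 0.09138 mol/dm³, so C_T = C_{R0}−C_R−C_S = 0.8655 mol/dm³; C_S/C_T = 0.119.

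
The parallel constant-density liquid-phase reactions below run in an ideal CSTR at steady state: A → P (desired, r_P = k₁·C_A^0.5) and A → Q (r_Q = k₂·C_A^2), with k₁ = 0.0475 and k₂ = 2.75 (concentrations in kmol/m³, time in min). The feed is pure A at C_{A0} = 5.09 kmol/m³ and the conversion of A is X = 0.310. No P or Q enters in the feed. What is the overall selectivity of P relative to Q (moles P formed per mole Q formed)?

0.00262

Exit C_A = C_{A0}(1−X) = 5.09×0.690 = 3.512 kmol/m³.
In a CSTR the entire volume is at exit conditions, so r_P = 0.0475×3.512^0.5 = 0.08902 and r_Q = 2.75×3.512^2 = 33.92.
Overall selectivity = C_P/C_Q = r_Pτ/(r_Qτ) = r_P/r_Q = 0.00262.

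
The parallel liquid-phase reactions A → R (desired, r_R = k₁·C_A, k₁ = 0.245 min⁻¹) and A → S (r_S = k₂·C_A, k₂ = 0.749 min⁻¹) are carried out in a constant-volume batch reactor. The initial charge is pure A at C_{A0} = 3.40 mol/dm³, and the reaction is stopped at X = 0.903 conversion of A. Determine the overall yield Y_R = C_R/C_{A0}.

0.223

C_A = C_{A0}(1−X) = 0.3298 mol/dm³.
Both paths are first order in A, so the instantaneous fraction to R is constant: dC_R/d(−C_A) = k₁/(k₁+k₂) = 0.2465.
C_R = 0.2465·(C_{A0}−C_A) = 0.2465×3.070 = 0.757 mol/dm³.
Y_R = C_R/C_{A0} = 0.7567/3.40 = 0.223.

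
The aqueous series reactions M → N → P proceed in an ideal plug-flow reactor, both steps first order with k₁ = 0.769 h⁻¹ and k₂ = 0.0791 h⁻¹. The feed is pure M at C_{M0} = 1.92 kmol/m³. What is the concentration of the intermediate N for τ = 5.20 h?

1.38 kmol/m³

For first-order series with pure M initially, C_N(τ) = k₁C_{M0}/(k₂−k₁)·(e^(−k₁τ) − e^(−k₂τ)).
e^(−k₁τ) = e^(−0.769×5.20) = e^(−3.999) = 0.01834; e^(−k₂τ) = e^(−0.4113) = 0.6628.
C_N = 0.769×1.92/(0.0791−0.769) × (0.01834−0.6628) = (-2.140)×(-0.6444) = 1.379 kmol/m³.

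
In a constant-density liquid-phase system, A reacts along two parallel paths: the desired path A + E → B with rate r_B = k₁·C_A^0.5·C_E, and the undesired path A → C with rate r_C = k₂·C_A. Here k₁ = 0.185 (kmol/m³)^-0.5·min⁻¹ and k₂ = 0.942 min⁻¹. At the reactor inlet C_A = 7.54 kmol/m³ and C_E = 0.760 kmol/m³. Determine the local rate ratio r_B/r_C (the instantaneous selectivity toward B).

0.0544

S_{B/C} = r_B/r_C = (k₁·C_A^0.5·C_E)/(k₂·C_A) = (k₁/k₂)·C_A^-0.5·C_E.
= (0.185×7.540^0.5×0.7600) / (0.942×7.540) = 0.3861/7.103 = 0.0544.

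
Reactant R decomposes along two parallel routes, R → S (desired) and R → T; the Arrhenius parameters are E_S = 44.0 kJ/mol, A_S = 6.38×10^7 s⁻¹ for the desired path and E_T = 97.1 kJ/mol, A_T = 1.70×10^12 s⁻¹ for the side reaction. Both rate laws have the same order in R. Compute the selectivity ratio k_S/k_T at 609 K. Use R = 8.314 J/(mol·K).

Since both paths have the same order in R, the concentration cancels and S_{S/T} = k_S/k_T = (A_S/A_T)·exp[(E_T−E_S)/(RT)].
(E_T−E_S)/(RT) = (97.1−44.0)×10³/(8.314×609) = 53100/5063 = 10.49.
k_S/k_T = (6.38×10^7/1.70×10^12)·exp(10.49) = 3.753×10^-5 × 35860 = 1.35.
Since E_S < E_T, lowering the temperature improves selectivity toward S.

1.35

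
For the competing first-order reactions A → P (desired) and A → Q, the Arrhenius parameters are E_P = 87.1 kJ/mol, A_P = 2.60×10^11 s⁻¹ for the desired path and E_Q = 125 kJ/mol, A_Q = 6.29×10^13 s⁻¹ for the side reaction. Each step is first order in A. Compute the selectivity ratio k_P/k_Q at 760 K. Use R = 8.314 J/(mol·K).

With equal orders, S_{P/Q} = k_P/k_Q = (A_P/A_Q)·exp[(E_Q−E_P)/(RT)].
(E_Q−E_P)/(RT) = (125−87.1)×10³/(8.314×760) = 37900/6319 = 5.998.
k_P/k_Q = (2.60×10^11/6.29×10^13)·exp(5.998) = 0.004134 × 402.7 = 1.66.
Since E_P < E_Q, lowering the temperature improves selectivity toward P.

1.66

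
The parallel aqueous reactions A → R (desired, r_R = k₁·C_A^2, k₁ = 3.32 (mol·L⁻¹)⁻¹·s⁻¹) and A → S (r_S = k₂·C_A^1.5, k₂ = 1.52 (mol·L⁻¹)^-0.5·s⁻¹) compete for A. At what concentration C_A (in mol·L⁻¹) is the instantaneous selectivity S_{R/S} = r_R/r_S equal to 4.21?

3.72 mol·L⁻¹

S_{R/S} = (k₁/k₂)·C_A^0.5 ⇒ C_A = (S·k₂/k₁)^(2).
= (4.21×1.52/3.32)^(2) = (1.927)^(2) = 3.72 mol·L⁻¹.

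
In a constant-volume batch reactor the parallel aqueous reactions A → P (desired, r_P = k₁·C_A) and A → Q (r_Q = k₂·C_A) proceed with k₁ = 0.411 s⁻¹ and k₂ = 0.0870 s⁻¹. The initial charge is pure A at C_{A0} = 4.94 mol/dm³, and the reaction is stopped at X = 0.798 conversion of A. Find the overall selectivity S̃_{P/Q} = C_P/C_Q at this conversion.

C_A = C_{A0}(1−X) = 0.9979 mol/dm³.
Both paths are first order in A, so the instantaneous fraction to P is constant: dC_P/d(−C_A) = k₁/(k₁+k₂) = 0.8253.
C_P = 0.8253·(C_{A0}−C_A) = 0.8253×3.942 = 3.25 mol/dm³.
C_Q = (C_{A0}−C_A)−C_P = 0.6887 mol/dm³; S̃_{P/Q} = 3.253/0.6887 = 4.72.

4.72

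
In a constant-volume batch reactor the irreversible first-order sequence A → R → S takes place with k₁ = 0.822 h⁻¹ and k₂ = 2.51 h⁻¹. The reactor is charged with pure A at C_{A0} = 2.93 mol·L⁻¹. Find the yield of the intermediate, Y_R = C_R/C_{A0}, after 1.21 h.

0.157

Solving the coupled first-order balances gives C_R(t) = [k₁/(k₂−k₁)]·C_{A0}·(e^(−k₁t) − e^(−k₂t)).
e^(−k₁t) = e^(−0.822×1.21) = e^(−0.9946) = 0.3699; e^(−k₂t) = e^(−3.037) = 0.04797.
C_R = 0.822×2.93/(2.51−0.822) × (0.3699−0.04797) = 1.427×0.3219 = 0.4593 mol·L⁻¹.
Y_R = C_R/C_{A0} = 0.4593/2.93 = 0.157.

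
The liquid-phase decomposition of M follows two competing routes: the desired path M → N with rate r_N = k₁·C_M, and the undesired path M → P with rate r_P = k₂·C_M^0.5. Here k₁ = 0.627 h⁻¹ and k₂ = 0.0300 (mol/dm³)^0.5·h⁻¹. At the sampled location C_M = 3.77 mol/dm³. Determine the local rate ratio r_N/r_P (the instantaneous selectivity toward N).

40.6

S_{N/P} = r_N/r_P = (k₁·C_M)/(k₂·C_M^0.5) = (k₁/k₂)·C_M^0.5.
= (0.627×3.770) / (0.0300×3.770^0.5) = 2.364/0.05825 = 40.6.
Since the desired path is higher order in M, keeping C_M high (PFR or concentrated feed) favours N.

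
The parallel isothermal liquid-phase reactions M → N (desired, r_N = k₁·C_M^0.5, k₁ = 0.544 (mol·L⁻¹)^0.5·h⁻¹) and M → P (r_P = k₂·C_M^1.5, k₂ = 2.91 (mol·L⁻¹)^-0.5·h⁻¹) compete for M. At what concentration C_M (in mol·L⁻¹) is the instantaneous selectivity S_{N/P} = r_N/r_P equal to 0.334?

0.560 mol·L⁻¹

S_{N/P} = (k₁/k₂)·C_M⁻¹ ⇒ C_M = (S·k₂/k₁)^(-1).
= (0.334×2.91/0.544)^(-1) = (1.787)^(-1) = 0.560 mol·L⁻¹.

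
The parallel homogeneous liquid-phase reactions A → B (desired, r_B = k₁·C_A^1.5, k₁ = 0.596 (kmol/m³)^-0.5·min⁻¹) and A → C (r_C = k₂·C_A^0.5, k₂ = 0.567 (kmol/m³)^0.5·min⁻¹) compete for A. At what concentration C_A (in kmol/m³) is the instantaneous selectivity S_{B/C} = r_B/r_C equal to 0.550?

S_{B/C} = (k₁/k₂)·C_A ⇒ C_A = S·k₂/k₁.
= 0.550×0.567/0.596 = 0.523 kmol/m³.

0.523 kmol/m³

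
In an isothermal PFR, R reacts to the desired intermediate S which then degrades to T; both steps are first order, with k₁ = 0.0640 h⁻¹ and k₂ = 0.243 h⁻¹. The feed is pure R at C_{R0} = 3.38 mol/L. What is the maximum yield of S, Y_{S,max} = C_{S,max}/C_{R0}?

0.163

At the optimum, C_{S,max}/C_{R0} = (k₁/k₂)^[k₂/(k₂−k₁)].
= (0.0640/0.243)^(0.243/(0.243−0.0640)) = (0.2634)^(1.358) = 0.1635.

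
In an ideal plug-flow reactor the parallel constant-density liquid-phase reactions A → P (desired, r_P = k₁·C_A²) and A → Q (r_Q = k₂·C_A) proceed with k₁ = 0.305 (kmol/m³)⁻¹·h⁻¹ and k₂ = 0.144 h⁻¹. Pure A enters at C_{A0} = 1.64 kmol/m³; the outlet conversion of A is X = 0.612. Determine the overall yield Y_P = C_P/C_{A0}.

0.426

C_A = C_{A0}(1−X) = 0.6363 kmol/m³.
Along a PFR/batch, dC_Q/dC_A = −r_Q/(r_P+r_Q) = −k₂/(k₂+k₁·C_A).
Integrating from C_{A0} to C_A: C_Q = (0.144/0.305)·ln[(0.144+0.305·1.64)/(0.144+0.305·0.636)] = 0.4721·ln(0.6442/0.3381) = 0.3044 kmol/m³.
Then C_P = (C_{A0}−C_A) − C_Q = 1.004 − 0.3044 = 0.6993 kmol/m³.
Y_P = C_P/C_{A0} = 0.6993/1.64 = 0.426.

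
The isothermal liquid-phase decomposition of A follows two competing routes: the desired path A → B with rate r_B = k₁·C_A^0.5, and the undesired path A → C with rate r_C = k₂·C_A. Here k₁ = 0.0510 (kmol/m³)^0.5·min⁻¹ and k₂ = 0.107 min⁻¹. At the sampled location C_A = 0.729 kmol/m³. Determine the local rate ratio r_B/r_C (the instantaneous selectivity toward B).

S_{B/C} = r_B/r_C = (k₁·C_A^0.5)/(k₂·C_A) = (k₁/k₂)·C_A^-0.5.
= (0.0510×0.7290^0.5) / (0.107×0.7290) = 0.04354/0.07800 = 0.558.
The undesired path is higher order in A, so low C_A (CSTR or dilute feed) favours B.

0.558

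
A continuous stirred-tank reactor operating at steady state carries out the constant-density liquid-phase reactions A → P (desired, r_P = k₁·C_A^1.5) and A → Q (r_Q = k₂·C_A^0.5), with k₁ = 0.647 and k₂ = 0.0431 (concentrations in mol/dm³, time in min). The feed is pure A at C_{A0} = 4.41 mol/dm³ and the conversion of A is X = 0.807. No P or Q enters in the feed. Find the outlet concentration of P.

3.30 mol/dm³

Exit C_A = C_{A0}(1−X) = 4.41×0.193 = 0.8511 mol/dm³.
Rates in a CSTR are evaluated at the outlet concentration: r_P = 0.647×0.8511^1.5 = 0.5080, r_Q = 0.0431×0.8511^0.5 = 0.03976.
Fraction of consumed A going to P: r_P/(r_P+r_Q) = 0.9274.
C_P = 0.9274·C_{A0}·X = 0.9274×4.41×0.807 = 3.30 mol/dm³.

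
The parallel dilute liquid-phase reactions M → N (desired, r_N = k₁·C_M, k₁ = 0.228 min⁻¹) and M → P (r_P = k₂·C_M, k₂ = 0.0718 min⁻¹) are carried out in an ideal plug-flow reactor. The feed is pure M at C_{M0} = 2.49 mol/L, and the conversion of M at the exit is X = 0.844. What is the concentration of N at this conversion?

1.60 mol/L

C_M = C_{M0}(1−X) = 0.3884 mol/L.
Both paths are first order in M, so the instantaneous fraction to N is constant: dC_N/d(−C_M) = k₁/(k₁+k₂) = 0.7605.
C_N = 0.7605·(C_{M0}−C_M) = 0.7605×2.102 = 1.60 mol/L.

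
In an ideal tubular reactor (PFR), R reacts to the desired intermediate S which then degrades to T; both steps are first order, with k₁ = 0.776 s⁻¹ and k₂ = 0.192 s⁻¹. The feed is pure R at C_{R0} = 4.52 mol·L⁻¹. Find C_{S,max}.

Evaluating C_S at τ_opt = ln(k₂/k₁)/(k₂−k₁) gives C_{S,max}/C_{R0} = (k₁/k₂)^[k₂/(k₂−k₁)].
= (0.776/0.192)^(0.192/(0.192−0.776)) = (4.042)^(-0.3288) = 0.6318.
C_{S,max} = 0.6318×4.52 = 2.86 mol·L⁻¹.

2.86 mol·L⁻¹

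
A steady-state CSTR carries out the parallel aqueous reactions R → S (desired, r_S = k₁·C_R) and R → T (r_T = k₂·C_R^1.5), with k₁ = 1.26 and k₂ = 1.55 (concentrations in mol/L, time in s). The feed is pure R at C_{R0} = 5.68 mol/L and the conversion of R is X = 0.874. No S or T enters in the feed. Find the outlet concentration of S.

2.43 mol/L

Exit C_R = C_{R0}(1−X) = 5.68×0.126 = 0.7157 mol/L.
Rates in a CSTR are evaluated at the outlet concentration: r_S = 1.26×0.7157 = 0.9018, r_T = 1.55×0.7157^1.5 = 0.9384.
Fraction of consumed R going to S: r_S/(r_S+r_T) = 0.4900.
C_S = 0.4900·C_{R0}·X = 0.4900×5.68×0.874 = 2.43 mol/L.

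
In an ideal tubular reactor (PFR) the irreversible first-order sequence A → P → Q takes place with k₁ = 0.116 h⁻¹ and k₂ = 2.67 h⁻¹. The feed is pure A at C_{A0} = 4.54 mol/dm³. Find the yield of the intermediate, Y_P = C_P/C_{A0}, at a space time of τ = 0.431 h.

0.0288

Solving the coupled first-order balances gives C_P(τ) = [k₁/(k₂−k₁)]·C_{A0}·(e^(−k₁τ) − e^(−k₂τ)).
e^(−k₁τ) = e^(−0.116×0.431) = e^(−0.05000) = 0.9512; e^(−k₂τ) = e^(−1.151) = 0.3164.
C_P = 0.116×4.54/(2.67−0.116) × (0.9512−0.3164) = 0.2062×0.6348 = 0.1309 mol/dm³.
Y_P = C_P/C_{A0} = 0.1309/4.54 = 0.0288.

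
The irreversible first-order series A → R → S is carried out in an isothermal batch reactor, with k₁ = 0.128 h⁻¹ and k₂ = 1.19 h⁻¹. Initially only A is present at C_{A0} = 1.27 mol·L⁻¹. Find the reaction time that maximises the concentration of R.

2.10 h

For first-order series the maximum of C_R occurs at t_opt = ln(k₂/k₁)/(k₂−k₁).
= ln(1.19/0.128)/(1.19−0.128) = ln(9.297)/1.062 = 2.230/1.062 = 2.10 h.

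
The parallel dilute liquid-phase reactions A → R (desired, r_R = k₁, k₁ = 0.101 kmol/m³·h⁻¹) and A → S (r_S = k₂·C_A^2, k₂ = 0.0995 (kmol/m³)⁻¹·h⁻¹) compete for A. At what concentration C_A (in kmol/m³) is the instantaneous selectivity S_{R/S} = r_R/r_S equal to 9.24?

S_{R/S} = (k₁/k₂)·C_A^-2 ⇒ C_A = (S·k₂/k₁)^(-0.5).
= (9.24×0.0995/0.101)^(-0.5) = (9.103)^(-0.5) = 0.331 kmol/m³.

0.331 kmol/m³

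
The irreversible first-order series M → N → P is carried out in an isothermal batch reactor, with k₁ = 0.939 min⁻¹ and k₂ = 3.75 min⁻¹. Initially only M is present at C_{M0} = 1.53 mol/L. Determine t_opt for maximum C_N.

Setting dC_N/dt = 0 gives t_opt = ln(k₂/k₁)/(k₂−k₁).
= ln(3.75/0.939)/(3.75−0.939) = ln(3.994)/2.811 = 1.385/2.811 = 0.493 min.

0.493 min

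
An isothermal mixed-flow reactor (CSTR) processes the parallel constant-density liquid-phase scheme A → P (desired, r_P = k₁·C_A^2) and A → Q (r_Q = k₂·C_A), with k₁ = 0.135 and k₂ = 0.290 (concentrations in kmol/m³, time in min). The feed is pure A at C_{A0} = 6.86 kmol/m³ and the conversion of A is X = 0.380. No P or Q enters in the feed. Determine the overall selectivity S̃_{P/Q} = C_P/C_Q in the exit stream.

Exit C_A = C_{A0}(1−X) = 6.86×0.620 = 4.253 kmol/m³.
In a CSTR the entire volume is at exit conditions, so r_P = 0.135×4.253^2 = 2.442 and r_Q = 0.290×4.253 = 1.233.
Overall selectivity = C_P/C_Q = r_Pτ/(r_Qτ) = r_P/r_Q = 1.98.

1.98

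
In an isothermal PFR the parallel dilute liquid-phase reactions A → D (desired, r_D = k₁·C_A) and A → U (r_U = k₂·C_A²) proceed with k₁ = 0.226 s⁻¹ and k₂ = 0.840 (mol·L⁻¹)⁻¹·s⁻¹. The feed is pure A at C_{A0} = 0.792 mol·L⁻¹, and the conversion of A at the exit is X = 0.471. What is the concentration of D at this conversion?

C_A = C_{A0}(1−X) = 0.4190 mol·L⁻¹.
Along a PFR/batch, dC_D/dC_A = −r_D/(r_D+r_U) = −k₁/(k₁+k₂·C_A).
Integrating from C_{A0} to C_A: C_D = (0.226/0.840)·ln[(0.226+0.840·0.792)/(0.226+0.840·0.419)] = 0.2690·ln(0.8913/0.5779) = 0.1166 mol·L⁻¹.

0.117 mol·L⁻¹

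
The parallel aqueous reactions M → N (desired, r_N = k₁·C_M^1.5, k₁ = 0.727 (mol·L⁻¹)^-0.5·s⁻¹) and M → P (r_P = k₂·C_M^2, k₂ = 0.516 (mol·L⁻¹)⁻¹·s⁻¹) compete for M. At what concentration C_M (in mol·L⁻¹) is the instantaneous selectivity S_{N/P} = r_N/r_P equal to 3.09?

S_{N/P} = (k₁/k₂)·C_M^-0.5 ⇒ C_M = (S·k₂/k₁)^(-2).
= (3.09×0.516/0.727)^(-2) = (2.193)^(-2) = 0.208 mol·L⁻¹.

0.208 mol·L⁻¹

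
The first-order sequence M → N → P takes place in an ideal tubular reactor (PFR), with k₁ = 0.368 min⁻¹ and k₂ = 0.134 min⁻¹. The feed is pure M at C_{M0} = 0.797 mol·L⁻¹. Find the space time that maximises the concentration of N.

Setting dC_N/dτ = 0 gives τ_opt = ln(k₂/k₁)/(k₂−k₁).
= ln(0.134/0.368)/(0.134−0.368) = ln(0.3641)/-0.2340 = -1.010/-0.2340 = 4.32 min.

4.32 min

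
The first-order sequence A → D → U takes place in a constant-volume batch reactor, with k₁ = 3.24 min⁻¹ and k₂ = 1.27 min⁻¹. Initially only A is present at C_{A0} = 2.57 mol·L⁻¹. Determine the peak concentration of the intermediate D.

1.41 mol·L⁻¹

At the optimum, C_{D,max}/C_{A0} = (k₁/k₂)^[k₂/(k₂−k₁)].
= (3.24/1.27)^(1.27/(1.27−3.24)) = (2.551)^(-0.6447) = 0.5467.
C_{D,max} = 0.5467×2.57 = 1.41 mol·L⁻¹.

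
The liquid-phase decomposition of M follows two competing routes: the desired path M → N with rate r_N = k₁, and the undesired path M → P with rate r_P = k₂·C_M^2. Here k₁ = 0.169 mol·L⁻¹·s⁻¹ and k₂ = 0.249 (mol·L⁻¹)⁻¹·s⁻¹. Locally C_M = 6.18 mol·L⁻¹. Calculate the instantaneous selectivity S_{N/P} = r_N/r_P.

0.0178

S_{N/P} = r_N/r_P = (k₁)/(k₂·C_M^2) = (k₁/k₂)·C_M^-2.
= (0.169) / (0.249×6.180^2) = 0.1690/9.510 = 0.0178.
The undesired path is higher order in M, so low C_M (CSTR or dilute feed) favours N.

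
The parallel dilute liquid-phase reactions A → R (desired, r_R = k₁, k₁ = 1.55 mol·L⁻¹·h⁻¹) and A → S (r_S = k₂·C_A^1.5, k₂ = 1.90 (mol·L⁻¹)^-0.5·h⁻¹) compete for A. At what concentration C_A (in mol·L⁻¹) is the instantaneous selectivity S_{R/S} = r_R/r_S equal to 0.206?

S_{R/S} = (k₁/k₂)·C_A^-1.5 ⇒ C_A = (S·k₂/k₁)^(1/(-1.5)).
= (0.206×1.90/1.55)^(-0.6667) = (0.2525)^(-0.6667) = 2.50 mol·L⁻¹.

2.50 mol·L⁻¹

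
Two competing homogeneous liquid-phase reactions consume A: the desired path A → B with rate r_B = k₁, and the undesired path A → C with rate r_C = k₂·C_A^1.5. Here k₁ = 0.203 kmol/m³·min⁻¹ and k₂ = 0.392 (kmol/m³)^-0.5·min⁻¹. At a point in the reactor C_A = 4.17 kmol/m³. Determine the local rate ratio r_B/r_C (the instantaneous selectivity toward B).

S_{B/C} = r_B/r_C = (k₁)/(k₂·C_A^1.5) = (k₁/k₂)·C_A^-1.5.
= (0.203) / (0.392×4.170^1.5) = 0.2030/3.338 = 0.0608.

0.0608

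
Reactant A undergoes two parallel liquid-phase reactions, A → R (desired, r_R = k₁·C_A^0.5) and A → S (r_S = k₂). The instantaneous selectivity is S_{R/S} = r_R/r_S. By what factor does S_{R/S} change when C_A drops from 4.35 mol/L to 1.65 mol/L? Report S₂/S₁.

0.616

S_{R/S} = (k₁/k₂)·C_A^0.5, so S₂/S₁ = (C_{A,2}/C_{A,1})^0.5.
= (1.65/4.35)^0.5 = (0.3793)^0.5 = 0.616.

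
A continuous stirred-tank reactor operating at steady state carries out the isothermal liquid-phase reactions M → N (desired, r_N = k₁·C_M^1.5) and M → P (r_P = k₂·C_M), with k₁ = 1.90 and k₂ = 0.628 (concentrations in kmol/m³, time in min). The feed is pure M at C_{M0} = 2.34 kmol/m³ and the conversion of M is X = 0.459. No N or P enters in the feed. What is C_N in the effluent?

Exit C_M = C_{M0}(1−X) = 2.34×0.541 = 1.266 kmol/m³.
In a CSTR the entire volume is at exit conditions, so r_N = 1.90×1.266^1.5 = 2.706 and r_P = 0.628×1.266 = 0.7950.
Fraction of consumed M going to N: r_N/(r_N+r_P) = 0.7729.
C_N = 0.7729·C_{M0}·X = 0.7729×2.34×0.459 = 0.830 kmol/m³.

0.830 kmol/m³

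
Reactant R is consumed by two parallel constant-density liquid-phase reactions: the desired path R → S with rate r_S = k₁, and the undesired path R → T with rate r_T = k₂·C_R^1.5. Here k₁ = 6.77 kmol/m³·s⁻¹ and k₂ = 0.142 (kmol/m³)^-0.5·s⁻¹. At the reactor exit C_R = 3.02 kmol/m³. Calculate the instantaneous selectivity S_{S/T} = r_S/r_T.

S_{S/T} = r_S/r_T = (k₁)/(k₂·C_R^1.5) = (k₁/k₂)·C_R^-1.5.
= (6.77) / (0.142×3.020^1.5) = 6.770/0.7452 = 9.08.
The undesired path is higher order in R, so low C_R (CSTR or dilute feed) favours S.

9.08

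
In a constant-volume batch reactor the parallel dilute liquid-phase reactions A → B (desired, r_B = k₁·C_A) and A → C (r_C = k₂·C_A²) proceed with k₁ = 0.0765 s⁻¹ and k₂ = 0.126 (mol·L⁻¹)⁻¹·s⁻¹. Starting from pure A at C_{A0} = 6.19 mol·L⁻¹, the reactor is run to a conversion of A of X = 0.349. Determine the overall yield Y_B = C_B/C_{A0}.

C_A = C_{A0}(1−X) = 4.030 mol·L⁻¹.
Along a PFR/batch, dC_B/dC_A = −r_B/(r_B+r_C) = −k₁/(k₁+k₂·C_A).
Integrating from C_{A0} to C_A: C_B = (0.0765/0.126)·ln[(0.0765+0.126·6.19)/(0.0765+0.126·4.03)] = 0.6071·ln(0.8564/0.5842) = 0.2322 mol·L⁻¹.
Y_B = C_B/C_{A0} = 0.2322/6.19 = 0.0375.

0.0375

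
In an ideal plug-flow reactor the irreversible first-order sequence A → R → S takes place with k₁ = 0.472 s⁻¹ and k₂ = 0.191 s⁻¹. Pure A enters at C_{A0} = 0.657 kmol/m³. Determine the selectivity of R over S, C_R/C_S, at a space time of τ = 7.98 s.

The intermediate concentration in a first-order A→B→C sequence is C_R = k₁C_{A0}(e^(−k₁τ) − e^(−k₂τ))/(k₂−k₁).
e^(−k₁τ) = e^(−0.472×7.98) = e^(−3.767) = 0.02313; e^(−k₂τ) = e^(−1.524) = 0.2178.
C_R = 0.472×0.657/(0.191−0.472) × (0.02313−0.2178) = (-1.104)×(-0.1947) = 0.2148 kmol/m³.
C_A = C_{A0}e^(−k₁τ) = 0.01520 kmol/m³, so C_S = C_{A0}−C_A−C_R = 0.4270 kmol/m³; C_R/C_S = 0.503.

0.503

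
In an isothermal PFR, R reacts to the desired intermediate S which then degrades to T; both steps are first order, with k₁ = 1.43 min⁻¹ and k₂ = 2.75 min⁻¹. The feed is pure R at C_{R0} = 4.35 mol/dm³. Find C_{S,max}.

Evaluating C_S at τ_opt = ln(k₂/k₁)/(k₂−k₁) gives C_{S,max}/C_{R0} = (k₁/k₂)^[k₂/(k₂−k₁)].
= (1.43/2.75)^(2.75/(2.75−1.43)) = (0.5200)^(2.083) = 0.2561.
C_{S,max} = 0.2561×4.35 = 1.11 mol/dm³.

1.11 mol/dm³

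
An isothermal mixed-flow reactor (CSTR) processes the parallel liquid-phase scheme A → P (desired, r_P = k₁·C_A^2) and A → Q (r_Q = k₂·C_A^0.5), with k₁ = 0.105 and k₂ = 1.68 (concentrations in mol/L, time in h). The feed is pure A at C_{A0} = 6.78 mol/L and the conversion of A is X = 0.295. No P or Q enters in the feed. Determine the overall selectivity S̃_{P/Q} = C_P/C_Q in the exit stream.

0.653

Exit C_A = C_{A0}(1−X) = 6.78×0.705 = 4.780 mol/L.
Rates in a CSTR are evaluated at the outlet concentration: r_P = 0.105×4.780^2 = 2.399, r_Q = 1.68×4.780^0.5 = 3.673.
Overall selectivity = C_P/C_Q = r_Pτ/(r_Qτ) = r_P/r_Q = 0.653.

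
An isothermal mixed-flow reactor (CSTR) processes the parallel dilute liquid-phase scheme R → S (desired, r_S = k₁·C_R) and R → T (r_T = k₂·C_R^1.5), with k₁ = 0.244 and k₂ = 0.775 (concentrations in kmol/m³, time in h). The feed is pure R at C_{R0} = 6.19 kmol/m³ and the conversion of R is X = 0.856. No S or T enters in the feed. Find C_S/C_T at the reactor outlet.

Exit C_R = C_{R0}(1−X) = 6.19×0.144 = 0.8914 kmol/m³.
Rates in a CSTR are evaluated at the outlet concentration: r_S = 0.244×0.8914 = 0.2175, r_T = 0.775×0.8914^1.5 = 0.6522.
Overall selectivity = C_S/C_T = r_Sτ/(r_Tτ) = r_S/r_T = 0.333.

0.333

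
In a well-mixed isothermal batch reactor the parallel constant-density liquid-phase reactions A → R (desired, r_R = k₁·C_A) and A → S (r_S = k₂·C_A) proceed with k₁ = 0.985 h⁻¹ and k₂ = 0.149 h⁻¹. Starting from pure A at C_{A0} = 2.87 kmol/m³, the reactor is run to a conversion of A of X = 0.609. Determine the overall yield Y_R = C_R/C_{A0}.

0.529

C_A = C_{A0}(1−X) = 1.122 kmol/m³.
Both paths are first order in A, so the instantaneous fraction to R is constant: dC_R/d(−C_A) = k₁/(k₁+k₂) = 0.8686.
C_R = 0.8686·(C_{A0}−C_A) = 0.8686×1.748 = 1.52 kmol/m³.
Y_R = C_R/C_{A0} = 1.518/2.87 = 0.529.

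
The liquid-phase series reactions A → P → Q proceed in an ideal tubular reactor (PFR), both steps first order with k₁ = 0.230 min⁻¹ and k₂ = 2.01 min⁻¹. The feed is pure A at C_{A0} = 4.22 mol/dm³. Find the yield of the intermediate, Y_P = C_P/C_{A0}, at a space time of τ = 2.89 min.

0.0661

Solving the coupled first-order balances gives C_P(τ) = [k₁/(k₂−k₁)]·C_{A0}·(e^(−k₁τ) − e^(−k₂τ)).
e^(−k₁τ) = e^(−0.230×2.89) = e^(−0.6647) = 0.5144; e^(−k₂τ) = e^(−5.809) = 0.003001.
C_P = 0.230×4.22/(2.01−0.230) × (0.5144−0.003001) = 0.5453×0.5114 = 0.2789 mol/dm³.
Y_P = C_P/C_{A0} = 0.2789/4.22 = 0.0661.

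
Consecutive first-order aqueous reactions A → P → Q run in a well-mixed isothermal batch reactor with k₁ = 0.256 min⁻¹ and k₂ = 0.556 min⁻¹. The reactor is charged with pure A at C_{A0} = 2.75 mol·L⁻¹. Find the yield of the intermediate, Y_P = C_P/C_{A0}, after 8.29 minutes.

The intermediate concentration in a first-order A→B→C sequence is C_P = k₁C_{A0}(e^(−k₁t) − e^(−k₂t))/(k₂−k₁).
e^(−k₁t) = e^(−0.256×8.29) = e^(−2.122) = 0.1198; e^(−k₂t) = e^(−4.609) = 0.009959.
C_P = 0.256×2.75/(0.556−0.256) × (0.1198−0.009959) = 2.347×0.1098 = 0.2577 mol·L⁻¹.
Y_P = C_P/C_{A0} = 0.2577/2.75 = 0.0937.

0.0937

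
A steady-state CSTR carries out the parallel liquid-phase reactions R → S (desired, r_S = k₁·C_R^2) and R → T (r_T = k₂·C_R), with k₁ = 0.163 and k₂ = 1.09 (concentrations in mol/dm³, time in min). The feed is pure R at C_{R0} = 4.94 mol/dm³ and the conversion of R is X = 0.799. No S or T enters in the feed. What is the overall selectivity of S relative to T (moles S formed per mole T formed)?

Exit C_R = C_{R0}(1−X) = 4.94×0.201 = 0.9929 mol/dm³.
A CSTR operates uniformly at the exit composition, giving r_S = 0.1607 and r_T = 1.082 (each k·C_R^n at C_R = 0.9929).
Overall selectivity = C_S/C_T = r_Sτ/(r_Tτ) = r_S/r_T = 0.148.

0.148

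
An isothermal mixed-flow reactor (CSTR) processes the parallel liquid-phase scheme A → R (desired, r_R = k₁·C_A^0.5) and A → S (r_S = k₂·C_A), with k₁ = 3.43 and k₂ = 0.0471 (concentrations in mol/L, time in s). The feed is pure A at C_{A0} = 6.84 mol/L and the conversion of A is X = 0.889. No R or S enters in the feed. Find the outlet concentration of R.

Exit C_A = C_{A0}(1−X) = 6.84×0.111 = 0.7592 mol/L.
Rates in a CSTR are evaluated at the outlet concentration: r_R = 3.43×0.7592^0.5 = 2.989, r_S = 0.0471×0.7592 = 0.03576.
Fraction of consumed A going to R: r_R/(r_R+r_S) = 0.9882.
C_R = 0.9882·C_{A0}·X = 0.9882×6.84×0.889 = 6.01 mol/L.

6.01 mol/L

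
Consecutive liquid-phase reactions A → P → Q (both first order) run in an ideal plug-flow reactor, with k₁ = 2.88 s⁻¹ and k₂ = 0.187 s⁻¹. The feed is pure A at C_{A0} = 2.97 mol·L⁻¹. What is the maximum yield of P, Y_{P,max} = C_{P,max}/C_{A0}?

0.827

Evaluating C_P at τ_opt = ln(k₂/k₁)/(k₂−k₁) gives C_{P,max}/C_{A0} = (k₁/k₂)^[k₂/(k₂−k₁)].
= (2.88/0.187)^(0.187/(0.187−2.88)) = (15.40)^(-0.06944) = 0.8271.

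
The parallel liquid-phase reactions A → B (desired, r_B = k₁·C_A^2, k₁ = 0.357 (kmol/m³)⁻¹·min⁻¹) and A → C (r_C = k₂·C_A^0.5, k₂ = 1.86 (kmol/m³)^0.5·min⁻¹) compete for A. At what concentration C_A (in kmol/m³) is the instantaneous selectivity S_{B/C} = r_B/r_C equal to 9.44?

13.4 kmol/m³

S_{B/C} = (k₁/k₂)·C_A^1.5 ⇒ C_A = (S·k₂/k₁)^(1/1.5).
= (9.44×1.86/0.357)^(0.6667) = (49.18)^(0.6667) = 13.4 kmol/m³.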